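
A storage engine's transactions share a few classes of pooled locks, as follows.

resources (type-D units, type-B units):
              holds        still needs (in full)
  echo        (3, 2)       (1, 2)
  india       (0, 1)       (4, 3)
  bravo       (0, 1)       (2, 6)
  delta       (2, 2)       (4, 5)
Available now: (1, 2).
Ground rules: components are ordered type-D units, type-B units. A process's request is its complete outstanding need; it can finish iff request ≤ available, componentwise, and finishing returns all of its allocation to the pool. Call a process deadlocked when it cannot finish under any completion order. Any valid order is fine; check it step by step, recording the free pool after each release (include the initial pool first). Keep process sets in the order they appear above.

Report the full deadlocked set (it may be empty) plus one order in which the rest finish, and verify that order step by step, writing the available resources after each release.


No process is deadlocked.
Key observation: beginning at echo, releases accumulate fast enough that every process eventually fits.
One completion order for the rest: echo, india, delta, bravo. Verifying each step:
  pool = (1, 2)
  echo needs (1, 2) <= (1, 2) -> finishes; pool += (3, 2) = (4, 4)
  india needs (4, 3) <= (4, 4) -> finishes; pool += (0, 1) = (4, 5)
  delta needs (4, 5) <= (4, 5) -> finishes; pool += (2, 2) = (6, 7)
  bravo needs (2, 6) <= (6, 7) -> finishes; pool += (0, 1) = (6, 8)


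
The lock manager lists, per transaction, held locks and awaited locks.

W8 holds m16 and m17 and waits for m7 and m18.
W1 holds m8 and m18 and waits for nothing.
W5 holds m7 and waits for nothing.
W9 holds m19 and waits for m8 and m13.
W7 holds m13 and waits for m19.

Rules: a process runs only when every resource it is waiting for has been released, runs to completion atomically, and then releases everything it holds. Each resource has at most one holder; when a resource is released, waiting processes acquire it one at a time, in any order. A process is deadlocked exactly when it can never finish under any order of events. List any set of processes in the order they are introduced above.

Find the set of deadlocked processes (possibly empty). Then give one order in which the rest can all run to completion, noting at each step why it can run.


Deadlocked set: W9 and W7.
Key observation: the wait chain closes on itself along W9 -> W7 -> W9; no other process is dragged down with it.
The rest can finish in the order W1, W5, W8.
Check, step by step:
  run W1 (it waits on nothing); releases m8 and m18
  run W5 (it waits on nothing); releases m7
  run W8 (all its waits — m7 and m18 — are resolved); releases m16 and m17


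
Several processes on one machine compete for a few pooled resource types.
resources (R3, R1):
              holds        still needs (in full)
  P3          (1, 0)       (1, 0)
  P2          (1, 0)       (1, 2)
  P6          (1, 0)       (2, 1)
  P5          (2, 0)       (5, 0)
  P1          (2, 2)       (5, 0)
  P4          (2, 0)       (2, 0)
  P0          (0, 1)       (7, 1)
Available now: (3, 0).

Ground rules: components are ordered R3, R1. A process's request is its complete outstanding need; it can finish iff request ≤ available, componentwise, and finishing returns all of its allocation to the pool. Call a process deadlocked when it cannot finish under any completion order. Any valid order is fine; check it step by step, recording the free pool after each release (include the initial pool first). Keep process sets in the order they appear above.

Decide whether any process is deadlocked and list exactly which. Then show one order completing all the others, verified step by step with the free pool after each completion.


The deadlocked set is empty.
Key observation: P4 leads a chain of completions in which each release enables another process.
The rest can finish in the order P4, P1, P0, P5, P2, P6, P3. Walking it through:
  pool = (3, 0)
  P4 needs (2, 0) <= (3, 0) -> finishes; pool += (2, 0) = (5, 0)
  P1 needs (5, 0) <= (5, 0) -> finishes; pool += (2, 2) = (7, 2)
  P0 needs (7, 1) <= (7, 2) -> finishes; pool += (0, 1) = (7, 3)
  P5 needs (5, 0) <= (7, 3) -> finishes; pool += (2, 0) = (9, 3)
  P2 needs (1, 2) <= (9, 3) -> finishes; pool += (1, 0) = (10, 3)
  P6 needs (2, 1) <= (10, 3) -> finishes; pool += (1, 0) = (11, 3)
  P3 needs (1, 0) <= (11, 3) -> finishes; pool += (1, 0) = (12, 3)


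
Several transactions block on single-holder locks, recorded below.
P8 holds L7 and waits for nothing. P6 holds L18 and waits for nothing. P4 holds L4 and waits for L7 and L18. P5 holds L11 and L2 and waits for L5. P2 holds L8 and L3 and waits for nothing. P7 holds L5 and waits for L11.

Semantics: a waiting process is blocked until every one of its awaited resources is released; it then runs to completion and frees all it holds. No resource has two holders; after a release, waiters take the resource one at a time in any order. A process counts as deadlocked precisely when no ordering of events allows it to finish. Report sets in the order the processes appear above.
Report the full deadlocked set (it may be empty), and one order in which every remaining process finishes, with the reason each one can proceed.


The deadlocked set is P5 and P7.
Key observation: the loop P5 -> P7 -> P5 blocks itself forever; no other process is dragged down with it.
One completion order for the rest: P8, P2, P6, P4.
Step-by-step check:
  run P8 (it waits on nothing); releases L7
  run P2 (it waits on nothing); releases L8 and L3
  run P6 (it waits on nothing); releases L18
  P4 waits on L7 and L18 — all released -> runs and releases L4


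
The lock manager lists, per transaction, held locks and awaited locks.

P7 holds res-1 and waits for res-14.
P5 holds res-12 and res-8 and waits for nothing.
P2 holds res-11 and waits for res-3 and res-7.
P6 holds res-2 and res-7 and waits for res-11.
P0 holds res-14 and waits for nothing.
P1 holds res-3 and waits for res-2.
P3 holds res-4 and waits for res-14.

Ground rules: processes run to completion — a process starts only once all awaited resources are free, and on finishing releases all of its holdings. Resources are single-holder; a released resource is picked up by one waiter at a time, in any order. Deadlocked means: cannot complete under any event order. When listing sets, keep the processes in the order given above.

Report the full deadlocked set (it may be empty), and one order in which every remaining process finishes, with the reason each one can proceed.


Deadlocked set: P2, P6 and P1.
Key observation: the loop P2 -> P6 -> P2 blocks itself forever; P1 is caught in further circular waits.
One completion order for the rest: P5, P0, P3, P7.
Walking it through:
  run P5 (it waits on nothing); releases res-12 and res-8
  run P0 (it waits on nothing); releases res-14
  P3 waits on res-14 — all released -> runs and releases res-4
  P7 waits on res-14 — all released -> runs and releases res-1


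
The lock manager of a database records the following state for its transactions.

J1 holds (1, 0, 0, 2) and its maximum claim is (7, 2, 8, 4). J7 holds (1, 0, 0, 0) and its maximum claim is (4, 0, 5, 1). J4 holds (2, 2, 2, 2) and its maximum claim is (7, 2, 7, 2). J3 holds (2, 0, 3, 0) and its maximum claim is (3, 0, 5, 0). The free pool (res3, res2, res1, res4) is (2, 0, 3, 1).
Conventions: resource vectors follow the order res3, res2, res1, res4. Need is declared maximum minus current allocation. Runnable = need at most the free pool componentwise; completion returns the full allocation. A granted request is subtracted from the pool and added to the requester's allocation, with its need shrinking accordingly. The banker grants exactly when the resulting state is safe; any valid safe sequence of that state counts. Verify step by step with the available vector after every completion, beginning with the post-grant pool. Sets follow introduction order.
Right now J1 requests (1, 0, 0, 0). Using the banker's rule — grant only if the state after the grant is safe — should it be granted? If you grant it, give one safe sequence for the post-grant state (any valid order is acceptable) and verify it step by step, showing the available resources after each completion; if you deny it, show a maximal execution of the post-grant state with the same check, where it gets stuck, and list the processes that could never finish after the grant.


DENY. Granting would leave the state unsafe.
Key observation: the pool after J3, J7 is (4, 0, 6, 1); every surviving request exceeds it in res3, so progress ends there.
Pretend the grant happened; the run J3, J7 goes as far as possible. Verifying each step:
  pool = (1, 0, 3, 1)
  J3 needs (1, 0, 2, 0) <= (1, 0, 3, 1) -> finishes; pool += (2, 0, 3, 0) = (3, 0, 6, 1)
  J7 needs (3, 0, 5, 1) <= (3, 0, 6, 1) -> finishes; pool += (1, 0, 0, 0) = (4, 0, 6, 1)
  J1 cannot run: need (5, 2, 8, 2) vs free (4, 0, 6, 1) (insufficient res3, res2, res1 and res4)
  J4 cannot run: need (5, 0, 5, 0) vs free (4, 0, 6, 1) (insufficient res3)
Post-grant, the permanently blocked set is J1 and J4.


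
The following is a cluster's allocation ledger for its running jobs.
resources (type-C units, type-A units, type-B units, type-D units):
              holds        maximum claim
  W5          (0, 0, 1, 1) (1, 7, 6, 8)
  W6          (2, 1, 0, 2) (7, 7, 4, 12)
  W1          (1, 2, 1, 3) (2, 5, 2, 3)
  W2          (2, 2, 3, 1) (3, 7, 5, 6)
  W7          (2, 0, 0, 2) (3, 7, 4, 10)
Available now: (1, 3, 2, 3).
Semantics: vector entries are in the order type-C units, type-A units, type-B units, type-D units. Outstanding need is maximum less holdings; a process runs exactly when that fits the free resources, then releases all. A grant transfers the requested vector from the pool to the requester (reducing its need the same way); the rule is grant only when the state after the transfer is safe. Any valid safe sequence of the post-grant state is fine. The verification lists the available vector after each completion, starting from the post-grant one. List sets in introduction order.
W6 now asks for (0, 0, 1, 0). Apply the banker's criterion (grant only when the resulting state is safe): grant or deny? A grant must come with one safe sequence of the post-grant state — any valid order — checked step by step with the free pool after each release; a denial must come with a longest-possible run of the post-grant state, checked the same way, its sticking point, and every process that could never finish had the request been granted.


GRANT. The post-grant state is safe; one safe sequence: W1, W2, W5, W7, W6.
Key observation: with (1, 3, 1, 3) left after the transfer, W1 can run at once — the state stays safe.
Verifying the post-grant state step by step:
  pool = (1, 3, 1, 3)
  run W1 (needs (1, 3, 1, 0), free (1, 3, 1, 3)); after release of (1, 2, 1, 3) the pool is (2, 5, 2, 6)
  run W2 (needs (1, 5, 2, 5), free (2, 5, 2, 6)); after release of (2, 2, 3, 1) the pool is (4, 7, 5, 7)
  run W5 (needs (1, 7, 5, 7), free (4, 7, 5, 7)); after release of (0, 0, 1, 1) the pool is (4, 7, 6, 8)
  run W7 (needs (1, 7, 4, 8), free (4, 7, 6, 8)); after release of (2, 0, 0, 2) the pool is (6, 7, 6, 10)
  run W6 (needs (5, 6, 3, 10), free (6, 7, 6, 10)); after release of (2, 1, 1, 2) the pool is (8, 8, 7, 12)


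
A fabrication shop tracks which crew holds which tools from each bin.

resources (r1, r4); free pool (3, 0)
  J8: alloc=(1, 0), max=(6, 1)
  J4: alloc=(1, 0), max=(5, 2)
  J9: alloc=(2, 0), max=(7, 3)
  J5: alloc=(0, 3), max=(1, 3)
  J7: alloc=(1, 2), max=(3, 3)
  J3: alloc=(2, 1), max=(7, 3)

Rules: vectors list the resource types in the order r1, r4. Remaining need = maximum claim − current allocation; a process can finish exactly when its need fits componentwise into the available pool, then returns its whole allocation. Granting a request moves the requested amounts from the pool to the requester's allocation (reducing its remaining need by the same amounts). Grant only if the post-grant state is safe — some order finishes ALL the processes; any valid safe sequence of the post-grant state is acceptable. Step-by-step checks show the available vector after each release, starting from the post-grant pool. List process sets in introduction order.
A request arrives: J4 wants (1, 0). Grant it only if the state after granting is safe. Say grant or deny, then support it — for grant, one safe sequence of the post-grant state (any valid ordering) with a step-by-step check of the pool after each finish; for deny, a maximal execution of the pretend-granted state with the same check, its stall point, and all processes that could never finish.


GRANT — the state after the grant stays safe, e.g. via J5, J7, J4, J8, J3, J9.
Key observation: (2, 0) free after granting still covers J5 first, and each release covers the next.
Step-by-step check of the post-grant state:
  pool = (2, 0)
  run J5 (needs (1, 0), free (2, 0)); after release of (0, 3) the pool is (2, 3)
  run J7 (needs (2, 1), free (2, 3)); after release of (1, 2) the pool is (3, 5)
  run J4 (needs (3, 2), free (3, 5)); after release of (2, 0) the pool is (5, 5)
  run J8 (needs (5, 1), free (5, 5)); after release of (1, 0) the pool is (6, 5)
  run J3 (needs (5, 2), free (6, 5)); after release of (2, 1) the pool is (8, 6)
  run J9 (needs (5, 3), free (8, 6)); after release of (2, 0) the pool is (10, 6)


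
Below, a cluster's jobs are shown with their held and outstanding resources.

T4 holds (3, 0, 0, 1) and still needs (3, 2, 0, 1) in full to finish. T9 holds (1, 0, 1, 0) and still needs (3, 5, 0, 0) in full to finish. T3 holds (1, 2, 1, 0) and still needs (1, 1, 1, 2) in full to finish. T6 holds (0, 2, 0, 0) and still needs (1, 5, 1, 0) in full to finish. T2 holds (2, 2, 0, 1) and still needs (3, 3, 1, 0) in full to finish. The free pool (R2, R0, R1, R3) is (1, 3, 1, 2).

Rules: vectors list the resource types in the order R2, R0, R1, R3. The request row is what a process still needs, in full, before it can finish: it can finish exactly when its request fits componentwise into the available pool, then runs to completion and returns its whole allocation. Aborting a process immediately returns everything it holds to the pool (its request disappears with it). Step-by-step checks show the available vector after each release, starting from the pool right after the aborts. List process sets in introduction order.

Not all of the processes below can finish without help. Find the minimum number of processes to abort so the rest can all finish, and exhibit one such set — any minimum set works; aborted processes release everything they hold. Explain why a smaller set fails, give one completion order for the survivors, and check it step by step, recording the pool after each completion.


Abort T4.
Key observation: T2 was stuck for good until T4 gave back (3, 0, 0, 1); in the order shown it finishes at step 1.
Minimality: the empty abort set fails — the state is deadlocked as it stands.
The survivors complete as T2, T6, T3, T9. Walking it through (starting from the post-abort pool):
  pool = (4, 3, 1, 3)
  run T2 (needs (3, 3, 1, 0), free (4, 3, 1, 3)); after release of (2, 2, 0, 1) the pool is (6, 5, 1, 4)
  run T6 (needs (1, 5, 1, 0), free (6, 5, 1, 4)); after release of (0, 2, 0, 0) the pool is (6, 7, 1, 4)
  run T3 (needs (1, 1, 1, 2), free (6, 7, 1, 4)); after release of (1, 2, 1, 0) the pool is (7, 9, 2, 4)
  run T9 (needs (3, 5, 0, 0), free (7, 9, 2, 4)); after release of (1, 0, 1, 0) the pool is (8, 9, 3, 4)


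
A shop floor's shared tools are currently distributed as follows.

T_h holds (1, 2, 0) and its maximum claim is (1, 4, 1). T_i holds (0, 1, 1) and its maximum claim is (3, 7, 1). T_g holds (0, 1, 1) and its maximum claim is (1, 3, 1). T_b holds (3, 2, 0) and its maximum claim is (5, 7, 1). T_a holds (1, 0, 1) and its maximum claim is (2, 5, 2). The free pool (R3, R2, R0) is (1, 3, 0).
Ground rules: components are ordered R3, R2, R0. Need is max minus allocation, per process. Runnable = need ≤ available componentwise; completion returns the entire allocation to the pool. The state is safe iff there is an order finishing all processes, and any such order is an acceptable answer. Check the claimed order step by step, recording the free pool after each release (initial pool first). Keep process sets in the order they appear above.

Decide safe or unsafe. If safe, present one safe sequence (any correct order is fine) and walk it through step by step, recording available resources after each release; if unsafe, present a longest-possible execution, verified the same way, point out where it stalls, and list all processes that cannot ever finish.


The state is SAFE; one workable sequence: T_g, T_h, T_a, T_i, T_b.
Key observation: at T_g the run first touches a limit — (1, 2, 0) against (1, 3, 0), exact on a resource it actually requests.
Step-by-step check:
  pool = (1, 3, 0)
  T_g needs (1, 2, 0) <= (1, 3, 0) -> finishes; pool += (0, 1, 1) = (1, 4, 1)
  T_h needs (0, 2, 1) <= (1, 4, 1) -> finishes; pool += (1, 2, 0) = (2, 6, 1)
  T_a needs (1, 5, 1) <= (2, 6, 1) -> finishes; pool += (1, 0, 1) = (3, 6, 2)
  T_i needs (3, 6, 0) <= (3, 6, 2) -> finishes; pool += (0, 1, 1) = (3, 7, 3)
  T_b needs (2, 5, 1) <= (3, 7, 3) -> finishes; pool += (3, 2, 0) = (6, 9, 3)


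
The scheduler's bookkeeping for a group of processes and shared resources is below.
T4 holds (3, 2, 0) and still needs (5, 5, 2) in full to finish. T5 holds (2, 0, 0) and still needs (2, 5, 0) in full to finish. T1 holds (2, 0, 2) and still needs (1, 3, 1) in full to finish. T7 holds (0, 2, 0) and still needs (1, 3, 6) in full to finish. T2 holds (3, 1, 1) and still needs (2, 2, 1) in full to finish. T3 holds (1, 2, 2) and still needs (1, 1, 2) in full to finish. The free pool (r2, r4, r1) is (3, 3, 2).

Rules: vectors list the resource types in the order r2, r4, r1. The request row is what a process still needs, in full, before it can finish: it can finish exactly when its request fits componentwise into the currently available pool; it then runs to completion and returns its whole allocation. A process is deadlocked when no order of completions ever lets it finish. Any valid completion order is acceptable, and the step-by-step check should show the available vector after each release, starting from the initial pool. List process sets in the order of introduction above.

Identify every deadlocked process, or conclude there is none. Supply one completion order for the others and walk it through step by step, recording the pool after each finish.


The deadlocked set is empty.
Key observation: T2 can run right away; the returned allocation unlocks the remaining processes in turn.
The rest can finish in the order T2, T1, T3, T7, T4, T5. Verifying each step:
  pool = (3, 3, 2)
  T2 needs (2, 2, 1) <= (3, 3, 2) -> finishes; pool += (3, 1, 1) = (6, 4, 3)
  T1 needs (1, 3, 1) <= (6, 4, 3) -> finishes; pool += (2, 0, 2) = (8, 4, 5)
  T3 needs (1, 1, 2) <= (8, 4, 5) -> finishes; pool += (1, 2, 2) = (9, 6, 7)
  T7 needs (1, 3, 6) <= (9, 6, 7) -> finishes; pool += (0, 2, 0) = (9, 8, 7)
  T4 needs (5, 5, 2) <= (9, 8, 7) -> finishes; pool += (3, 2, 0) = (12, 10, 7)
  T5 needs (2, 5, 0) <= (12, 10, 7) -> finishes; pool += (2, 0, 0) = (14, 10, 7)


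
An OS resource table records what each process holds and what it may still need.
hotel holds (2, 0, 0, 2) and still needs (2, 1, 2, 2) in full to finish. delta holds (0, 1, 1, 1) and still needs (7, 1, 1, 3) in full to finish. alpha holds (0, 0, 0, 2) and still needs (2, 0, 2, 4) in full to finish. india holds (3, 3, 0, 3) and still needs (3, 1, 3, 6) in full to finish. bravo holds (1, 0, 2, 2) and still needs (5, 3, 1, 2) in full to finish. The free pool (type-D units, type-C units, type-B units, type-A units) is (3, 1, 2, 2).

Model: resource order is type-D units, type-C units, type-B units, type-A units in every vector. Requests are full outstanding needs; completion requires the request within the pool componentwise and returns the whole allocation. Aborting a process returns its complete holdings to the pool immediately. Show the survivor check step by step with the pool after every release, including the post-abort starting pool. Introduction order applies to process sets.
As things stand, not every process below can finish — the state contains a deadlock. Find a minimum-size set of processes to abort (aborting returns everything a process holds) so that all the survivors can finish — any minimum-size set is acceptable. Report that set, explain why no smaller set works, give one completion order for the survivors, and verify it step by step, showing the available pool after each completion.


Abort india.
Key observation: the returned (3, 3, 0, 3) from india is what brings bravo — unrunnable before, under any order — into play at step 3.
Minimality: the empty abort set fails — the state is deadlocked as it stands.
One survivor order: alpha, hotel, bravo, delta. Walking it through (post-abort pool first):
  pool = (6, 4, 2, 5)
  alpha: need (2, 0, 2, 4) fits (6, 4, 2, 5); releases (0, 0, 0, 2), pool now (6, 4, 2, 7)
  hotel: need (2, 1, 2, 2) fits (6, 4, 2, 7); releases (2, 0, 0, 2), pool now (8, 4, 2, 9)
  bravo: need (5, 3, 1, 2) fits (8, 4, 2, 9); releases (1, 0, 2, 2), pool now (9, 4, 4, 11)
  delta: need (7, 1, 1, 3) fits (9, 4, 4, 11); releases (0, 1, 1, 1), pool now (9, 5, 5, 12)


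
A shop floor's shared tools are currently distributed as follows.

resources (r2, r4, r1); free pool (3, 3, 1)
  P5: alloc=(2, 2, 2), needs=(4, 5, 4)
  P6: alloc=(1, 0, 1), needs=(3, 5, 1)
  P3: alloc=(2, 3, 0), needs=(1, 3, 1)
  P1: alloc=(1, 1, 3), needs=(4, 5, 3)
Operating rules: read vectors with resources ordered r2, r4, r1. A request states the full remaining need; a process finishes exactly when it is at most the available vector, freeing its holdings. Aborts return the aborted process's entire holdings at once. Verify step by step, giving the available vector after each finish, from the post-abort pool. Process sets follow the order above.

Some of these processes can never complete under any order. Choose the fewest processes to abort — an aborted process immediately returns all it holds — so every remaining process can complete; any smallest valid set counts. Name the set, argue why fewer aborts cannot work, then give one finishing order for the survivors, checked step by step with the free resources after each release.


Abort P5.
Key observation: P1 had no path to completion before; after the abort of P5 ((2, 2, 2) returned), step 1 is where it fits.
Why nothing smaller works: aborting no one leaves the state deadlocked as given.
One survivor order: P1, P6, P3. Check, step by step (post-abort pool first):
  pool = (5, 5, 3)
  P1 needs (4, 5, 3) <= (5, 5, 3) -> finishes; pool += (1, 1, 3) = (6, 6, 6)
  P6 needs (3, 5, 1) <= (6, 6, 6) -> finishes; pool += (1, 0, 1) = (7, 6, 7)
  P3 needs (1, 3, 1) <= (7, 6, 7) -> finishes; pool += (2, 3, 0) = (9, 9, 7)


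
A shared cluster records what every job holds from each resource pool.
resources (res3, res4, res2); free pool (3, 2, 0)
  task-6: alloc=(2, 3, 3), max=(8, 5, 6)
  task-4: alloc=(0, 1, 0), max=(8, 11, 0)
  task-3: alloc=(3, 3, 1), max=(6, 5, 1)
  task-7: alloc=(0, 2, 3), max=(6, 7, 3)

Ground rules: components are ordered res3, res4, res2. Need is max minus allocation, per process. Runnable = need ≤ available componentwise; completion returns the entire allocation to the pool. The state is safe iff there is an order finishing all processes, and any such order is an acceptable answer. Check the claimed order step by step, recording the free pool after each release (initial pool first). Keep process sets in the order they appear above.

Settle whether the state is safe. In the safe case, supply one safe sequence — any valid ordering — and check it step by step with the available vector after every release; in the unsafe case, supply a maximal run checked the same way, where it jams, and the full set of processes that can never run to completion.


The state is SAFE; one workable sequence: task-3, task-7, task-6, task-4.
Key observation: the first exact fit in this order is task-3 — it needs (3, 2, 0) with (3, 2, 0) free, meeting a requested resource to the last unit.
Step-by-step check:
  pool = (3, 2, 0)
  task-3 needs (3, 2, 0) <= (3, 2, 0) -> finishes; pool += (3, 3, 1) = (6, 5, 1)
  task-7 needs (6, 5, 0) <= (6, 5, 1) -> finishes; pool += (0, 2, 3) = (6, 7, 4)
  task-6 needs (6, 2, 3) <= (6, 7, 4) -> finishes; pool += (2, 3, 3) = (8, 10, 7)
  task-4 needs (8, 10, 0) <= (8, 10, 7) -> finishes; pool += (0, 1, 0) = (8, 11, 7)


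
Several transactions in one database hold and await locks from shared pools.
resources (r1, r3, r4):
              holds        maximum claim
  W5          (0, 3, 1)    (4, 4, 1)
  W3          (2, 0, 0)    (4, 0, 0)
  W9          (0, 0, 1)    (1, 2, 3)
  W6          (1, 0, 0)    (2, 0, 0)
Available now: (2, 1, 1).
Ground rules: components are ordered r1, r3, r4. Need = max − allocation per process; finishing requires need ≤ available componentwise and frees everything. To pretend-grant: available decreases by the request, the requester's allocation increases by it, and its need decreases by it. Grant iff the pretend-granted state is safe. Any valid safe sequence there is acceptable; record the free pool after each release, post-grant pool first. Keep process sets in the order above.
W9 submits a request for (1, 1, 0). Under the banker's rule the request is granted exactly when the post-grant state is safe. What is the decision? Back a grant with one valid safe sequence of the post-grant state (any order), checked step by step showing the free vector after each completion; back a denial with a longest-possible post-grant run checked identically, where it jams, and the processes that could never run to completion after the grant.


DENY: after the grant no complete ordering would exist.
Key observation: the pool after W6, W3 is (4, 0, 1); every surviving request exceeds it in r3, so progress ends there.
Pretend the grant happened; the run W6, W3 goes as far as possible. Verifying each step:
  pool = (1, 0, 1)
  W6 needs (1, 0, 0) <= (1, 0, 1) -> finishes; pool += (1, 0, 0) = (2, 0, 1)
  W3 needs (2, 0, 0) <= (2, 0, 1) -> finishes; pool += (2, 0, 0) = (4, 0, 1)
  W5 still needs (4, 1, 0) but only (4, 0, 1) is free — short on r3
  W9 still needs (0, 1, 2) but only (4, 0, 1) is free — short on r3 and r4
Processes that could never finish after the grant: W5 and W9.


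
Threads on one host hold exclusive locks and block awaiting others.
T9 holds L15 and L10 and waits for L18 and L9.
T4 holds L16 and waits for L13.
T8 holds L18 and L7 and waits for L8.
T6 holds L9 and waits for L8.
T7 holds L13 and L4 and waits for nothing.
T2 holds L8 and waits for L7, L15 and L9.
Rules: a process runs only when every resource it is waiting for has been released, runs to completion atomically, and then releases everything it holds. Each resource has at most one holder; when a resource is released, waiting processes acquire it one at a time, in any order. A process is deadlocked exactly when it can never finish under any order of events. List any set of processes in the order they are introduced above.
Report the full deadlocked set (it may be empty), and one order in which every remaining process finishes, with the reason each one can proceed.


Deadlocked: T9, T8, T6 and T2.
Key observation: the cycle T9 -> T8 -> T2 -> T9 can never break — each member waits on the next; T6 is caught in further circular waits.
One completion order for the rest: T7, T4.
Walking it through:
  T7: no waits; runs immediately, freeing L13 and L4
  run T4 (all its waits — L13 — are resolved); releases L16


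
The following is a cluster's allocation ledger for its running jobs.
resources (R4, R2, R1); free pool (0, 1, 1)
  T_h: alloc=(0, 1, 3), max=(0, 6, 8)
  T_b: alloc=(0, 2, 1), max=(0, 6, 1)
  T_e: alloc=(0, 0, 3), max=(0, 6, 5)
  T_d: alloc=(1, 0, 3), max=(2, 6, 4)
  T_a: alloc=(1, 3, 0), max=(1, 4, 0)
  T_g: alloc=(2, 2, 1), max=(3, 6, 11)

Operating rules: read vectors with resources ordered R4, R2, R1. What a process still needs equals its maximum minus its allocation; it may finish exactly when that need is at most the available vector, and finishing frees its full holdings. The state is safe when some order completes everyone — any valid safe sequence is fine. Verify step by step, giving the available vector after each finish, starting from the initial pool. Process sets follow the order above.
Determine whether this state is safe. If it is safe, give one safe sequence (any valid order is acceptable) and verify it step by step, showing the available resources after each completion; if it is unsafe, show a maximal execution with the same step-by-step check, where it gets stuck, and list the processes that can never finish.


SAFE. One safe sequence: T_a, T_b, T_d, T_e, T_h, T_g.
Key observation: the order's first zero-slack moment is T_a ((0, 1, 0) needed, (0, 1, 1) free — a requested resource with nothing to spare).
Step-by-step check:
  pool = (0, 1, 1)
  run T_a (needs (0, 1, 0), free (0, 1, 1)); after release of (1, 3, 0) the pool is (1, 4, 1)
  run T_b (needs (0, 4, 0), free (1, 4, 1)); after release of (0, 2, 1) the pool is (1, 6, 2)
  run T_d (needs (1, 6, 1), free (1, 6, 2)); after release of (1, 0, 3) the pool is (2, 6, 5)
  run T_e (needs (0, 6, 2), free (2, 6, 5)); after release of (0, 0, 3) the pool is (2, 6, 8)
  run T_h (needs (0, 5, 5), free (2, 6, 8)); after release of (0, 1, 3) the pool is (2, 7, 11)
  run T_g (needs (1, 4, 10), free (2, 7, 11)); after release of (2, 2, 1) the pool is (4, 9, 12)


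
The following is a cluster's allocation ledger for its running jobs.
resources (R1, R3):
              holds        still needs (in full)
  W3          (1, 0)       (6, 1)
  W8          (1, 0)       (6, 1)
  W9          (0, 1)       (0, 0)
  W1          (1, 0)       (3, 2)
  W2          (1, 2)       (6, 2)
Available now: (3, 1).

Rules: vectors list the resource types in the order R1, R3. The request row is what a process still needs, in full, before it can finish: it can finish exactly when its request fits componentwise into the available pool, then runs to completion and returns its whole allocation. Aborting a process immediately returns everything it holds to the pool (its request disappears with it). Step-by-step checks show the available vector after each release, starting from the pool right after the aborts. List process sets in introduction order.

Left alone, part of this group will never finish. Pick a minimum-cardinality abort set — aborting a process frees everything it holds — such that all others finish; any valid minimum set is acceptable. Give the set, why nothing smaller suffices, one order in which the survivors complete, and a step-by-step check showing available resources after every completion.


The answer: abort W3 and W8.
Key observation: W2 had no path to completion before; after the abort of W3 and W8 ((2, 0) returned), step 3 is where it fits.
Minimality, checking each single-abort alternative: W3 alone leaves W8 blocked (short on R1); W8 alone leaves W3 blocked (short on R1); W9 alone leaves W3 blocked (short on R1); W1 alone leaves W3 blocked (short on R1); W2 alone leaves W3 blocked (short on R1).
Survivors finish in the order: W9, W1, W2. Check, step by step (pool after the aborts first):
  pool = (5, 1)
  W9 needs (0, 0) <= (5, 1) -> finishes; pool += (0, 1) = (5, 2)
  W1 needs (3, 2) <= (5, 2) -> finishes; pool += (1, 0) = (6, 2)
  W2 needs (6, 2) <= (6, 2) -> finishes; pool += (1, 2) = (7, 4)


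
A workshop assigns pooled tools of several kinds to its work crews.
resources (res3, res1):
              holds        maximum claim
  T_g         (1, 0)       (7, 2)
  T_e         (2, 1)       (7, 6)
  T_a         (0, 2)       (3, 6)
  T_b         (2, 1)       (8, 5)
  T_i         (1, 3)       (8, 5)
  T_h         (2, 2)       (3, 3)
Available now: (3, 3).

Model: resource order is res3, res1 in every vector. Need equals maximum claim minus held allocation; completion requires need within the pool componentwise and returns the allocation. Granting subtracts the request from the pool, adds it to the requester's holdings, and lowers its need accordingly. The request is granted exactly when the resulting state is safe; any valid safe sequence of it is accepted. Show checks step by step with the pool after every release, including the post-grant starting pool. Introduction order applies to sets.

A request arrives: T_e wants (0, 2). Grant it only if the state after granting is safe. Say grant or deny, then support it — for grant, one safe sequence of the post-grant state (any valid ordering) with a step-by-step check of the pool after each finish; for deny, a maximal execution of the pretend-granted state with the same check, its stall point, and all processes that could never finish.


GRANT: granting preserves safety; a valid post-grant sequence is T_h, T_e, T_a, T_b, T_g, T_i.
Key observation: the transfer keeps a workable pool ((3, 1)); T_h starts the safe sequence.
Check on the post-grant state, step by step:
  pool = (3, 1)
  run T_h (needs (1, 1), free (3, 1)); after release of (2, 2) the pool is (5, 3)
  run T_e (needs (5, 3), free (5, 3)); after release of (2, 3) the pool is (7, 6)
  run T_a (needs (3, 4), free (7, 6)); after release of (0, 2) the pool is (7, 8)
  run T_b (needs (6, 4), free (7, 8)); after release of (2, 1) the pool is (9, 9)
  run T_g (needs (6, 2), free (9, 9)); after release of (1, 0) the pool is (10, 9)
  run T_i (needs (7, 2), free (10, 9)); after release of (1, 3) the pool is (11, 12)


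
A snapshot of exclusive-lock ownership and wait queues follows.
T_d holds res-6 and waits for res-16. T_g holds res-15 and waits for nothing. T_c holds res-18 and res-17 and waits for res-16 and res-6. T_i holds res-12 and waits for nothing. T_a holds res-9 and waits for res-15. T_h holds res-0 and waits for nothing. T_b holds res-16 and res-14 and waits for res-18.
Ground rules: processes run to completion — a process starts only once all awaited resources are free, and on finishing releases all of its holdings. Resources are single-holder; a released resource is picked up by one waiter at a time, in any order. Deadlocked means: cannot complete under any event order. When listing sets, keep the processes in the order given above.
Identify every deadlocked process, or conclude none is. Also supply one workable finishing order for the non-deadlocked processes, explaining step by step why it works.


The deadlocked set is T_d, T_c and T_b.
Key observation: T_d -> T_b -> T_c -> T_d is a circular wait — nothing in it can go first; no other process is dragged down with it.
A valid finishing order for the others: T_h, T_g, T_a, T_i.
Verifying each step:
  run T_h (it waits on nothing); releases res-0
  run T_g (it waits on nothing); releases res-15
  T_a: everything it awaited (res-15) is free; runs, freeing res-9
  run T_i (it waits on nothing); releases res-12


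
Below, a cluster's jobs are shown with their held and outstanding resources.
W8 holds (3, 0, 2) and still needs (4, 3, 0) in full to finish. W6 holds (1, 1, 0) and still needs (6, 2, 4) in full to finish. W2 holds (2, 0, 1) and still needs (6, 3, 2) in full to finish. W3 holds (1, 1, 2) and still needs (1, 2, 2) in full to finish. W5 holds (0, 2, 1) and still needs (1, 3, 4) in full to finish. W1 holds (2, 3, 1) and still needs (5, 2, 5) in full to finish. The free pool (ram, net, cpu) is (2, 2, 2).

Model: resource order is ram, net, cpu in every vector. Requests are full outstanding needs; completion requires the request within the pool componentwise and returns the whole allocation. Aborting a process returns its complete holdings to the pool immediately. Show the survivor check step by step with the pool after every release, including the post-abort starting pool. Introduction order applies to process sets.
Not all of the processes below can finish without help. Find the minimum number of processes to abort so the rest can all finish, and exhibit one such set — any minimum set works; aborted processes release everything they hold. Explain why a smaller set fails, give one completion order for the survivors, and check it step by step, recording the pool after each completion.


Minimum abort set: W1.
Key observation: the returned (2, 3, 1) from W1 is what brings W8 — unrunnable before, under any order — into play at step 1.
Why nothing smaller works: aborting no one leaves the state deadlocked as given.
Survivors finish in the order: W8, W2, W5, W3, W6. Walking it through (pool after the aborts first):
  pool = (4, 5, 3)
  W8 needs (4, 3, 0) <= (4, 5, 3) -> finishes; pool += (3, 0, 2) = (7, 5, 5)
  W2 needs (6, 3, 2) <= (7, 5, 5) -> finishes; pool += (2, 0, 1) = (9, 5, 6)
  W5 needs (1, 3, 4) <= (9, 5, 6) -> finishes; pool += (0, 2, 1) = (9, 7, 7)
  W3 needs (1, 2, 2) <= (9, 7, 7) -> finishes; pool += (1, 1, 2) = (10, 8, 9)
  W6 needs (6, 2, 4) <= (10, 8, 9) -> finishes; pool += (1, 1, 0) = (11, 9, 9)


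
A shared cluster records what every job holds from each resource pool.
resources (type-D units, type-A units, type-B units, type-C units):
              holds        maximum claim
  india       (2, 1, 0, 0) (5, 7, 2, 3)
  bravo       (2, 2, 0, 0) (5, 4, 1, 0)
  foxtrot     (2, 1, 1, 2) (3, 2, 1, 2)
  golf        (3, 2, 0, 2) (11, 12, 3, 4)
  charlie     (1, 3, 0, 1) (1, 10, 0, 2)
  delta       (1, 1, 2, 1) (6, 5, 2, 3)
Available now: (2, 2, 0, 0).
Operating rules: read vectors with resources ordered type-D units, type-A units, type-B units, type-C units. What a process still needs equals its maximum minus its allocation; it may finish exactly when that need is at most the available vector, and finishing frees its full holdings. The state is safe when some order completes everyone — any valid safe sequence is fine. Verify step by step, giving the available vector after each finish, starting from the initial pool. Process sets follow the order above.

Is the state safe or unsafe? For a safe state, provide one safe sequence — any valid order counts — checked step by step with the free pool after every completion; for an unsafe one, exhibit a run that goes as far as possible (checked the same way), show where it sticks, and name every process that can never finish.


SAFE, for example via the order foxtrot, bravo, delta, india, charlie, golf.
Key observation: at bravo the run first touches a limit — (3, 2, 1, 0) against (4, 3, 1, 2), exact on a resource it actually requests.
Step-by-step check:
  pool = (2, 2, 0, 0)
  foxtrot needs (1, 1, 0, 0) <= (2, 2, 0, 0) -> finishes; pool += (2, 1, 1, 2) = (4, 3, 1, 2)
  bravo needs (3, 2, 1, 0) <= (4, 3, 1, 2) -> finishes; pool += (2, 2, 0, 0) = (6, 5, 1, 2)
  delta needs (5, 4, 0, 2) <= (6, 5, 1, 2) -> finishes; pool += (1, 1, 2, 1) = (7, 6, 3, 3)
  india needs (3, 6, 2, 3) <= (7, 6, 3, 3) -> finishes; pool += (2, 1, 0, 0) = (9, 7, 3, 3)
  charlie needs (0, 7, 0, 1) <= (9, 7, 3, 3) -> finishes; pool += (1, 3, 0, 1) = (10, 10, 3, 4)
  golf needs (8, 10, 3, 2) <= (10, 10, 3, 4) -> finishes; pool += (3, 2, 0, 2) = (13, 12, 3, 6)


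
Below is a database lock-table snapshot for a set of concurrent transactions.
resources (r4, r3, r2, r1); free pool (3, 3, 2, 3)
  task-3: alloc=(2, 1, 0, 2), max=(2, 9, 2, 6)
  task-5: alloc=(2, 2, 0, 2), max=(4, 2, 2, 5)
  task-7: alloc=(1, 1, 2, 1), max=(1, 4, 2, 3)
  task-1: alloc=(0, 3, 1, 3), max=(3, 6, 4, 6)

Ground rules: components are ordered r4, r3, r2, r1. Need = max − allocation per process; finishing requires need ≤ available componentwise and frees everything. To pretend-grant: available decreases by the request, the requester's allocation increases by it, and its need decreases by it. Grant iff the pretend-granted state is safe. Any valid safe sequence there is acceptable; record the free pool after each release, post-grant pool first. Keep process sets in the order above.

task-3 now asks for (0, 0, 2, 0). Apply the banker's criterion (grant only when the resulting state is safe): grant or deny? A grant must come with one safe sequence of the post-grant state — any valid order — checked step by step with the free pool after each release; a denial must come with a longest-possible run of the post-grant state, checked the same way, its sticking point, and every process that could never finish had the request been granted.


DENY: after the grant no complete ordering would exist.
Key observation: after task-7, task-5 the pool peaks at (6, 6, 2, 6), and each blocked process is short somewhere: task-3 on r3; task-1 on r2.
After a pretend grant, a maximal execution: task-7, task-5 — then nothing else fits. Verifying each step:
  pool = (3, 3, 0, 3)
  run task-7 (needs (0, 3, 0, 2), free (3, 3, 0, 3)); after release of (1, 1, 2, 1) the pool is (4, 4, 2, 4)
  run task-5 (needs (2, 0, 2, 3), free (4, 4, 2, 4)); after release of (2, 2, 0, 2) the pool is (6, 6, 2, 6)
  blocked: task-3 wants (0, 8, 0, 4), pool (6, 6, 2, 6) — not enough r3
  blocked: task-1 wants (3, 3, 3, 3), pool (6, 6, 2, 6) — not enough r2
Had the request been granted, task-3 and task-1 could never finish.
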